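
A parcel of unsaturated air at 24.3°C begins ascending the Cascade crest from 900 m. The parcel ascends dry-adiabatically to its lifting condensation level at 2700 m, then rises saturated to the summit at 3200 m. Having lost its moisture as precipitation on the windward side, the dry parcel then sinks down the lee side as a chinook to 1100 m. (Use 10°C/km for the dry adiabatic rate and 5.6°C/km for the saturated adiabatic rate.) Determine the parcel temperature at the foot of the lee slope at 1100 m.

24.5°C

From 900 m to 2700 m (dry): cools by 10 × 1.8 = 18°C, giving 6.3°C.
From 2700 m to 3200 m (saturated): cools by 5.6 × 0.5 = 2.8°C, giving 3.5°C.
From 3200 m to 1100 m (dry descent): warms by 10 × 2.1 = 21°C, giving 24.5°C.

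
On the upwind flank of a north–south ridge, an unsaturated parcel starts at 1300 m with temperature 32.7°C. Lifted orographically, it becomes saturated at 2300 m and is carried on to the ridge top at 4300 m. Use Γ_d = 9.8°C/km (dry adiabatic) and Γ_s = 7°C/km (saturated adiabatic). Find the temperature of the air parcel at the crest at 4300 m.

1300 → 2300 m (dry, 9.8°C/km): ΔT = -9.8 × 1 = -9.8°C → T = 22.9°C
2300 → 4300 m (saturated, 7°C/km): ΔT = -7 × 2 = -14°C → T = 8.9°C

8.9°C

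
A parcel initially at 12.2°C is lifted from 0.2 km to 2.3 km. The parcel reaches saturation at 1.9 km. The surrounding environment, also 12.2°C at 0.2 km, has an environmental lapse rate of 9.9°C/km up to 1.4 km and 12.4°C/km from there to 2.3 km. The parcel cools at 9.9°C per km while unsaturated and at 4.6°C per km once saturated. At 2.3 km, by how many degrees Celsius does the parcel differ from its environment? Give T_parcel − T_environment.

+4.37°C (parcel warmer than environment)

Parcel:
  200 → 1900 m (dry, 9.9°C/km): ΔT = -9.9 × 1.7 = -16.83°C → T = -4.63°C
  1900 → 2300 m (saturated, 4.6°C/km): ΔT = -4.6 × 0.4 = -1.84°C → T = -6.47°C
Environment:
  200 → 1400 m (environment, lower layer, 9.9°C/km): ΔT = -9.9 × 1.2 = -11.88°C → T = 0.32°C
  1400 → 2300 m (environment, upper layer, 12.4°C/km): ΔT = -12.4 × 0.9 = -11.16°C → T = -10.84°C
T_parcel − T_env = -6.47 − (-10.84) = +4.37°C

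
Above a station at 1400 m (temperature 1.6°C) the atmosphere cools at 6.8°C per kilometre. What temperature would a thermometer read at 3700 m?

-14.04°C

From 1400 m to 3700 m (environmental): cools by 6.8 × 2.3 = 15.64°C, giving -14.04°C.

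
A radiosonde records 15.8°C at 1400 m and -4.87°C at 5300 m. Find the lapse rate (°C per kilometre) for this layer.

5.3°C/km

Γ = −ΔT/Δz = (15.8 − (-4.87)) / (5300 − 1400) m
  = 20.67°C / 3.9 km = 5.3°C/km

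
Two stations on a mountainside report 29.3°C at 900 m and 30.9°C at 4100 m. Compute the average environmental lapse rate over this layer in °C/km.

Γ = −ΔT/Δz = (29.3 − 30.9) / (4100 − 900) m
  = -1.6°C / 3.2 km = -0.5°C/km

-0.5°C/km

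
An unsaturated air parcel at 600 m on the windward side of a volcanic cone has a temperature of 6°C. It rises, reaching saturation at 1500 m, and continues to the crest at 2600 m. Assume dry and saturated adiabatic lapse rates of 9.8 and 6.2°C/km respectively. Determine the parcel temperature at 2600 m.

Dry to 1500 m: -9.8 × 0.9 km = -8.82°C, so T = -2.82°C.
Saturated to 2600 m: -6.2 × 1.1 km = -6.82°C, so T = -9.64°C.

-9.64°C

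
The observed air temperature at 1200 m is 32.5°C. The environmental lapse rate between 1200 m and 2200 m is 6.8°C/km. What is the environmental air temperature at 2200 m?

1200 → 2200 m (environmental, 6.8°C/km): ΔT = -6.8 × 1 = -6.8°C → T = 25.7°C

25.7°C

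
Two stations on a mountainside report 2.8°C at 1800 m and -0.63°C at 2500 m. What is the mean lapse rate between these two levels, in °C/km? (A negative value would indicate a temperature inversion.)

Γ = −ΔT/Δz = (2.8 − (-0.63)) / (2500 − 1800) m
  = 3.43°C / 0.7 km = 4.9°C/km

4.9°C/km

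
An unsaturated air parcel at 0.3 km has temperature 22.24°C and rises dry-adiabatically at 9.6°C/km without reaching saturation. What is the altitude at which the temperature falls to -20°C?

Height above start = (22.24 − (-20)) / 9.6 = 4.4 km
Altitude = 300 m + 4400 m = 4700 m

4.7 km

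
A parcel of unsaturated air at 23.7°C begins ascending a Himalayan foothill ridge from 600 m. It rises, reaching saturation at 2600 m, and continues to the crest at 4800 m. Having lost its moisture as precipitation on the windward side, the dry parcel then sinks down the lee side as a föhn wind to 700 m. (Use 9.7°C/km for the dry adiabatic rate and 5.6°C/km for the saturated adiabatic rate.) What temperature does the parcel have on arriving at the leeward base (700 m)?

31.75°C

From 600 m to 2600 m (dry): cools by 9.7 × 2 = 19.4°C, giving 4.3°C.
From 2600 m to 4800 m (saturated): cools by 5.6 × 2.2 = 12.32°C, giving -8.02°C.
From 4800 m to 700 m (dry descent): warms by 9.7 × 4.1 = 39.77°C, giving 31.75°C.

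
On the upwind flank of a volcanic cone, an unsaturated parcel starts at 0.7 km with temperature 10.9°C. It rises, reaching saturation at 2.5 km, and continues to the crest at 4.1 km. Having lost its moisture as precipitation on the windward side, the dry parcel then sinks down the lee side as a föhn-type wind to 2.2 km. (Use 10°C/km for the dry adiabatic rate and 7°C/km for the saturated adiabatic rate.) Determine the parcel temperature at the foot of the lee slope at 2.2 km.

0.7°C

Dry to 2500 m: -10 × 1.8 km = -18°C, so T = -7.1°C.
Saturated to 4100 m: -7 × 1.6 km = -11.2°C, so T = -18.3°C.
Dry descent to 2200 m: +10 × 1.9 km = +19°C, so T = 0.7°C.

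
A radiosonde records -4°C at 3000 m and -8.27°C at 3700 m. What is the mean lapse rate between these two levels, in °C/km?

6.1°C/km

Γ = −ΔT/Δz = (-4 − (-8.27)) / (3700 − 3000) m
  = 4.27°C / 0.7 km = 6.1°C/km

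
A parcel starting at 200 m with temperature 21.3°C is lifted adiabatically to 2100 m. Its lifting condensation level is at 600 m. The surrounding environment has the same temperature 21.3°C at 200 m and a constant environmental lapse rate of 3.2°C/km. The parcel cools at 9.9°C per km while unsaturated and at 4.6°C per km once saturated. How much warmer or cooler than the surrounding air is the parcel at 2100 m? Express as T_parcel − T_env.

Parcel:
  From 200 m to 600 m (dry): cools by 9.9 × 0.4 = 3.96°C, giving 17.34°C.
  From 600 m to 2100 m (saturated): cools by 4.6 × 1.5 = 6.9°C, giving 10.44°C.
Environment:
  From 200 m to 2100 m (environment): cools by 3.2 × 1.9 = 6.08°C, giving 15.22°C.
T_parcel − T_env = 10.44 − 15.22 = -4.78°C

-4.78°C (parcel cooler than environment)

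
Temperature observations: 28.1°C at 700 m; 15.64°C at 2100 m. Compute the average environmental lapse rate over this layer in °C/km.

8.9°C/km

Γ = −ΔT/Δz = (28.1 − 15.64) / (2100 − 700) m
  = 12.46°C / 1.4 km = 8.9°C/km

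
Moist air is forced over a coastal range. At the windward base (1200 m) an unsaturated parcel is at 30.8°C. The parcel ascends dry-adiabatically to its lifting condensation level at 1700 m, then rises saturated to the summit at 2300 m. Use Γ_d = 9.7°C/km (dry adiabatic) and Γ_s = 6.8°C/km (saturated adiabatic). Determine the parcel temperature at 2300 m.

Dry to 1700 m: -9.7 × 0.5 km = -4.85°C, so T = 25.95°C.
Saturated to 2300 m: -6.8 × 0.6 km = -4.08°C, so T = 21.87°C.

21.87°C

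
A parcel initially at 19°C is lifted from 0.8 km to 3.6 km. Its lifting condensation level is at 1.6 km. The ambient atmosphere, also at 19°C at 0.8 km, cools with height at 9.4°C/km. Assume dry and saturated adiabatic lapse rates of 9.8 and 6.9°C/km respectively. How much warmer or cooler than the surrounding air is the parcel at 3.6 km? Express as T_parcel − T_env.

Parcel:
  800 → 1600 m (dry, 9.8°C/km): ΔT = -9.8 × 0.8 = -7.84°C → T = 11.16°C
  1600 → 3600 m (saturated, 6.9°C/km): ΔT = -6.9 × 2 = -13.8°C → T = -2.64°C
Environment:
  800 → 3600 m (environment, 9.4°C/km): ΔT = -9.4 × 2.8 = -26.32°C → T = -7.32°C
T_parcel − T_env = -2.64 − (-7.32) = +4.68°C

+4.68°C (parcel warmer than environment)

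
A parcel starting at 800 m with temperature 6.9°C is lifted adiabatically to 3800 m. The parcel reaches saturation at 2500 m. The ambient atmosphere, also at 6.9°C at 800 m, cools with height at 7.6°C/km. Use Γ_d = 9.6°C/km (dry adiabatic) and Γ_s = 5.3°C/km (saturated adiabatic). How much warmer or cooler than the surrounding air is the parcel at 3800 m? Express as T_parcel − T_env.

-0.41°C (parcel cooler than environment)

Parcel:
  Dry to 2500 m: -9.6 × 1.7 km = -16.32°C, so T = -9.42°C.
  Saturated to 3800 m: -5.3 × 1.3 km = -6.89°C, so T = -16.31°C.
Environment:
  Environment to 3800 m: -7.6 × 3 km = -22.8°C, so T = -15.9°C.
T_parcel − T_env = -16.31 − (-15.9) = -0.41°C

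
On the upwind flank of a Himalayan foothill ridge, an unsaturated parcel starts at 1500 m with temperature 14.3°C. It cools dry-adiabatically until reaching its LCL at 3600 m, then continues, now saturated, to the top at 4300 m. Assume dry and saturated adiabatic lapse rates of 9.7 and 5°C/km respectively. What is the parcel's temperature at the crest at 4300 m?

1500–3600 m, dry: Δz = 2.1 km ⇒ ΔT = -20.37°C; T = -6.07°C
3600–4300 m, saturated: Δz = 0.7 km ⇒ ΔT = -3.5°C; T = -9.57°C

-9.57°C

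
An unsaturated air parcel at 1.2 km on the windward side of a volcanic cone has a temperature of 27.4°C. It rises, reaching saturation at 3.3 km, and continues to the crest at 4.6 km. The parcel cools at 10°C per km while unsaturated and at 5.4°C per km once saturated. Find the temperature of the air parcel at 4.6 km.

-0.62°C

From 1200 m to 3300 m (dry): cools by 10 × 2.1 = 21°C, giving 6.4°C.
From 3300 m to 4600 m (saturated): cools by 5.4 × 1.3 = 7.02°C, giving -0.62°C.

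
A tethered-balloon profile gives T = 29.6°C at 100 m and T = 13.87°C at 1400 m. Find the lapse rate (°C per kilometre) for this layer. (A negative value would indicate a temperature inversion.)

12.1°C/km

Γ = −ΔT/Δz = (29.6 − 13.87) / (1400 − 100) m
  = 15.73°C / 1.3 km = 12.1°C/km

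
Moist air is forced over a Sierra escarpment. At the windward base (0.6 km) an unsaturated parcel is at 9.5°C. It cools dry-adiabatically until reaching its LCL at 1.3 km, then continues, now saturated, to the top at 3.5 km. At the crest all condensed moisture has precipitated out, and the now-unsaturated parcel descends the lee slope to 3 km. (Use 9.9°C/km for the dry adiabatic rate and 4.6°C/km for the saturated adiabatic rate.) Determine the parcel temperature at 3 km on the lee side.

600 → 1300 m (dry, 9.9°C/km): ΔT = -9.9 × 0.7 = -6.93°C → T = 2.57°C
1300 → 3500 m (saturated, 4.6°C/km): ΔT = -4.6 × 2.2 = -10.12°C → T = -7.55°C
3500 → 3000 m (dry descent, 9.9°C/km): ΔT = +9.9 × 0.5 = +4.95°C → T = -2.6°C

-2.6°C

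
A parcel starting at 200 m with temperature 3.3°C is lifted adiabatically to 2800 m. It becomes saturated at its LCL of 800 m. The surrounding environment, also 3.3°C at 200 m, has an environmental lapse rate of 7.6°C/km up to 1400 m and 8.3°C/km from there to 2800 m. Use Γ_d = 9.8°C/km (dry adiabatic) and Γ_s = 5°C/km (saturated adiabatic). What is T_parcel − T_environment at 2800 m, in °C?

Parcel:
  200 → 800 m (dry, 9.8°C/km): ΔT = -9.8 × 0.6 = -5.88°C → T = -2.58°C
  800 → 2800 m (saturated, 5°C/km): ΔT = -5 × 2 = -10°C → T = -12.58°C
Environment:
  200 → 1400 m (environment, lower layer, 7.6°C/km): ΔT = -7.6 × 1.2 = -9.12°C → T = -5.82°C
  1400 → 2800 m (environment, upper layer, 8.3°C/km): ΔT = -8.3 × 1.4 = -11.62°C → T = -17.44°C
T_parcel − T_env = -12.58 − (-17.44) = +4.86°C

+4.86°C (parcel warmer than environment)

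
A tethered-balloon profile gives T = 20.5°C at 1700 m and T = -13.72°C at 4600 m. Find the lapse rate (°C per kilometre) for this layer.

11.8°C/km

Γ = −ΔT/Δz = (20.5 − (-13.72)) / (4600 − 1700) m
  = 34.22°C / 2.9 km = 11.8°C/km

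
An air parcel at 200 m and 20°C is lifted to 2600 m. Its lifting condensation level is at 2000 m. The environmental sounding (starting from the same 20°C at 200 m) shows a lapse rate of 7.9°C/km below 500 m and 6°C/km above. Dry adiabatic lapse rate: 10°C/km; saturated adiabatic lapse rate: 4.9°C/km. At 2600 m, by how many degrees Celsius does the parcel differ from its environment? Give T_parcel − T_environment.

Parcel:
  From 200 m to 2000 m (dry): cools by 10 × 1.8 = 18°C, giving 2°C.
  From 2000 m to 2600 m (saturated): cools by 4.9 × 0.6 = 2.94°C, giving -0.94°C.
Environment:
  From 200 m to 500 m (environment, lower layer): cools by 7.9 × 0.3 = 2.37°C, giving 17.63°C.
  From 500 m to 2600 m (environment, upper layer): cools by 6 × 2.1 = 12.6°C, giving 5.03°C.
T_parcel − T_env = -0.94 − 5.03 = -5.97°C

-5.97°C (parcel cooler than environment)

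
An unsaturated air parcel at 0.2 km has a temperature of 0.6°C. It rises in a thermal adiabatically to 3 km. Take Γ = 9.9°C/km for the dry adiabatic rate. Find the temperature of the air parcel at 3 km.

From 200 m to 3000 m (dry adiabatic): cools by 9.9 × 2.8 = 27.72°C, giving -27.12°C.

-27.12°C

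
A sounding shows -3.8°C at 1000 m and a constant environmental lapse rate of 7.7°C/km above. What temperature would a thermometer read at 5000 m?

Environmental to 5000 m: -7.7 × 4 km = -30.8°C, so T = -34.6°C.

-34.6°C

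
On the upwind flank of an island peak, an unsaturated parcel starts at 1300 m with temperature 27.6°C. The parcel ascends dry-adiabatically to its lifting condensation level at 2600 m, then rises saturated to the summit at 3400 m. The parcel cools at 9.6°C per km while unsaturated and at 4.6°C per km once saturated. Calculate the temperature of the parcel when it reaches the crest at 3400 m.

1300–2600 m, dry: Δz = 1.3 km ⇒ ΔT = -12.48°C; T = 15.12°C
2600–3400 m, saturated: Δz = 0.8 km ⇒ ΔT = -3.68°C; T = 11.44°C

11.44°C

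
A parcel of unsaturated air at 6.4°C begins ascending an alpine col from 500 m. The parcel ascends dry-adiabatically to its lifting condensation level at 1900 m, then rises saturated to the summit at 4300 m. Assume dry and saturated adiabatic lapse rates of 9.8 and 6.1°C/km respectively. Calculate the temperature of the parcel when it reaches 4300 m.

-21.96°C

From 500 m to 1900 m (dry): cools by 9.8 × 1.4 = 13.72°C, giving -7.32°C.
From 1900 m to 4300 m (saturated): cools by 6.1 × 2.4 = 14.64°C, giving -21.96°C.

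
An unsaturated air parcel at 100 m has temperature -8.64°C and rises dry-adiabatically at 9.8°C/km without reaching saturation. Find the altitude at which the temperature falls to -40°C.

3300 m

Height above start = (-8.64 − (-40)) / 9.8 = 3.2 km
Altitude = 100 m + 3200 m = 3300 m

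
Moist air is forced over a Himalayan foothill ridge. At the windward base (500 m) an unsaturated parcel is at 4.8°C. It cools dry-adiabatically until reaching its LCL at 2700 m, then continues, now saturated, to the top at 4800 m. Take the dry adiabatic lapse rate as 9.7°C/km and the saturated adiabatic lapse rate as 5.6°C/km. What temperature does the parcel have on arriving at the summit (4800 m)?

Dry to 2700 m: -9.7 × 2.2 km = -21.34°C, so T = -16.54°C.
Saturated to 4800 m: -5.6 × 2.1 km = -11.76°C, so T = -28.3°C.

-28.3°C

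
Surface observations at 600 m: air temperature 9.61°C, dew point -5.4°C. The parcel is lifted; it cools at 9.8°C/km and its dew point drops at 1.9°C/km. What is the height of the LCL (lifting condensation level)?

T and T_d converge at 9.8 − 1.9 = 7.9°C per km
Height above start = (9.61 − (-5.4)) / 7.9 = 1.9 km
LCL altitude = 600 m + 1900 m = 2500 m

2500 m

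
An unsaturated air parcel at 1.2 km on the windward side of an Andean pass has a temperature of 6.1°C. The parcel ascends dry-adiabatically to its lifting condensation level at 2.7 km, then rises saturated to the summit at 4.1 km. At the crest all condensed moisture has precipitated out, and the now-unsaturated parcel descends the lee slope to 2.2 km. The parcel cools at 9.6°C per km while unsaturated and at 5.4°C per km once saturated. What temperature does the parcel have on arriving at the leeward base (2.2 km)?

1200 → 2700 m (dry, 9.6°C/km): ΔT = -9.6 × 1.5 = -14.4°C → T = -8.3°C
2700 → 4100 m (saturated, 5.4°C/km): ΔT = -5.4 × 1.4 = -7.56°C → T = -15.86°C
4100 → 2200 m (dry descent, 9.6°C/km): ΔT = +9.6 × 1.9 = +18.24°C → T = 2.38°C

2.38°C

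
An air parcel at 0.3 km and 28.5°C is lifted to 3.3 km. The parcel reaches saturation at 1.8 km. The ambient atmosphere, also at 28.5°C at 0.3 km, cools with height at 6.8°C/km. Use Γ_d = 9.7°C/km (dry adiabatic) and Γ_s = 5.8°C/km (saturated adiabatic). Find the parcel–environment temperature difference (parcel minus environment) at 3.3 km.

Parcel:
  300 → 1800 m (dry, 9.7°C/km): ΔT = -9.7 × 1.5 = -14.55°C → T = 13.95°C
  1800 → 3300 m (saturated, 5.8°C/km): ΔT = -5.8 × 1.5 = -8.7°C → T = 5.25°C
Environment:
  300 → 3300 m (environment, 6.8°C/km): ΔT = -6.8 × 3 = -20.4°C → T = 8.1°C
T_parcel − T_env = 5.25 − 8.1 = -2.85°C

-2.85°C (parcel cooler than environment)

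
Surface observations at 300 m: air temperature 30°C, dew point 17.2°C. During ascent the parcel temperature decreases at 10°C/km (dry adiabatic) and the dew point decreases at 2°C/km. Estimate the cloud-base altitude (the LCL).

1900 m

T and T_d converge at 10 − 2 = 8°C per km
Height above start = (30 − 17.2) / 8 = 1.6 km
LCL altitude = 300 m + 1600 m = 1900 m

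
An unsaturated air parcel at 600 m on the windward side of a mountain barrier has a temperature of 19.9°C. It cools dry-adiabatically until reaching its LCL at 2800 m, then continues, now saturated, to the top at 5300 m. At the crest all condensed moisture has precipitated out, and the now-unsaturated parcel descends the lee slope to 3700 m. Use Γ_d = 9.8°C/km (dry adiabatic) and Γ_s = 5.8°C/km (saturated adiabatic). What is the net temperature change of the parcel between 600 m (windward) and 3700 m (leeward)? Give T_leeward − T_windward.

600 → 2800 m (dry, 9.8°C/km): ΔT = -9.8 × 2.2 = -21.56°C → T = -1.66°C
2800 → 5300 m (saturated, 5.8°C/km): ΔT = -5.8 × 2.5 = -14.5°C → T = -16.16°C
5300 → 3700 m (dry descent, 9.8°C/km): ΔT = +9.8 × 1.6 = +15.68°C → T = -0.48°C
Net change vs windward start: -0.48 − 19.9 = -20.38°C

-20.38°C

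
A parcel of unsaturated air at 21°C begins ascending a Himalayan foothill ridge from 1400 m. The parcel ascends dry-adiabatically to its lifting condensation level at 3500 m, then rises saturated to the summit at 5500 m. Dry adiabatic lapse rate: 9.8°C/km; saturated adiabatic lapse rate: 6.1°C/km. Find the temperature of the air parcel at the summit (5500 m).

-11.78°C

From 1400 m to 3500 m (dry): cools by 9.8 × 2.1 = 20.58°C, giving 0.42°C.
From 3500 m to 5500 m (saturated): cools by 6.1 × 2 = 12.2°C, giving -11.78°C.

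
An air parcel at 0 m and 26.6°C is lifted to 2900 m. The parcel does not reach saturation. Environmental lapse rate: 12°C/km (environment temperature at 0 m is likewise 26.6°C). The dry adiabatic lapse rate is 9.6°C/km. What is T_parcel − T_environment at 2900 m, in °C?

+6.96°C (parcel warmer than environment)

Parcel:
  0–2900 m, dry: Δz = 2.9 km ⇒ ΔT = -27.84°C; T = -1.24°C
Environment:
  0–2900 m, environment: Δz = 2.9 km ⇒ ΔT = -34.8°C; T = -8.2°C
T_parcel − T_env = -1.24 − (-8.2) = +6.96°C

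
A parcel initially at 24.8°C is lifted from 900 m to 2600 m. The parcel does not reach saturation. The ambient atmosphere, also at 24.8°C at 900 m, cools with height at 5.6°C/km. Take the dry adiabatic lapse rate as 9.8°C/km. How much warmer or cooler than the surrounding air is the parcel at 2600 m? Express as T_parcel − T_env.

-7.14°C (parcel cooler than environment)

Parcel:
  From 900 m to 2600 m (dry): cools by 9.8 × 1.7 = 16.66°C, giving 8.14°C.
Environment:
  From 900 m to 2600 m (environment): cools by 5.6 × 1.7 = 9.52°C, giving 15.28°C.
T_parcel − T_env = 8.14 − 15.28 = -7.14°C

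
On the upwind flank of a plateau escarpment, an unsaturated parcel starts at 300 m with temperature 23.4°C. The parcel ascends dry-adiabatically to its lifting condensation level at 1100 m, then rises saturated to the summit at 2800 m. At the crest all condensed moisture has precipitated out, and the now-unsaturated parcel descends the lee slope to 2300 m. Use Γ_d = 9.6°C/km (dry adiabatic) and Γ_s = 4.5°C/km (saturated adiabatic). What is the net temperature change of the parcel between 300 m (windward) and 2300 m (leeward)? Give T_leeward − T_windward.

300–1100 m, dry: Δz = 0.8 km ⇒ ΔT = -7.68°C; T = 15.72°C
1100–2800 m, saturated: Δz = 1.7 km ⇒ ΔT = -7.65°C; T = 8.07°C
2800–2300 m, dry descent: Δz = 0.5 km ⇒ ΔT = +4.8°C; T = 12.87°C
Net change vs windward start: 12.87 − 23.4 = -10.53°C

-10.53°C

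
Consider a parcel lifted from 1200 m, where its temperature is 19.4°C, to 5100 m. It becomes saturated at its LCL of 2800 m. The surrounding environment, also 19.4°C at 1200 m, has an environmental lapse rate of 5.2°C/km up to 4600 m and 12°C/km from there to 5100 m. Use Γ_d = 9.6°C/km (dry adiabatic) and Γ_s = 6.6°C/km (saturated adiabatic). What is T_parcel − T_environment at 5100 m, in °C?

Parcel:
  1200 → 2800 m (dry, 9.6°C/km): ΔT = -9.6 × 1.6 = -15.36°C → T = 4.04°C
  2800 → 5100 m (saturated, 6.6°C/km): ΔT = -6.6 × 2.3 = -15.18°C → T = -11.14°C
Environment:
  1200 → 4600 m (environment, lower layer, 5.2°C/km): ΔT = -5.2 × 3.4 = -17.68°C → T = 1.72°C
  4600 → 5100 m (environment, upper layer, 12°C/km): ΔT = -12 × 0.5 = -6°C → T = -4.28°C
T_parcel − T_env = -11.14 − (-4.28) = -6.86°C

-6.86°C (parcel cooler than environment)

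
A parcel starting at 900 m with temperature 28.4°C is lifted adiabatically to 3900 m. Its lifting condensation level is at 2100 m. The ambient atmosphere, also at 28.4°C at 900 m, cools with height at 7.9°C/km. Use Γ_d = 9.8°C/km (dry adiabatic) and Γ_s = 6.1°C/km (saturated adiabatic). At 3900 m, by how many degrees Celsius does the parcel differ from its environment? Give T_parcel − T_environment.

Parcel:
  From 900 m to 2100 m (dry): cools by 9.8 × 1.2 = 11.76°C, giving 16.64°C.
  From 2100 m to 3900 m (saturated): cools by 6.1 × 1.8 = 10.98°C, giving 5.66°C.
Environment:
  From 900 m to 3900 m (environment): cools by 7.9 × 3 = 23.7°C, giving 4.7°C.
T_parcel − T_env = 5.66 − 4.7 = +0.96°C

+0.96°C (parcel warmer than environment)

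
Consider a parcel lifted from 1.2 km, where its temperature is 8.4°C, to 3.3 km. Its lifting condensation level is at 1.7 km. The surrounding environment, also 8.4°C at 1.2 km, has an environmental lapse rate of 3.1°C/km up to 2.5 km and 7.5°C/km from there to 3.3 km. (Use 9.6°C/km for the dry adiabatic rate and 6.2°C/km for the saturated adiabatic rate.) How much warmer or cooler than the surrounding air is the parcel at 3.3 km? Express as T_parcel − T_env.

-4.69°C (parcel cooler than environment)

Parcel:
  1200–1700 m, dry: Δz = 0.5 km ⇒ ΔT = -4.8°C; T = 3.6°C
  1700–3300 m, saturated: Δz = 1.6 km ⇒ ΔT = -9.92°C; T = -6.32°C
Environment:
  1200–2500 m, environment, lower layer: Δz = 1.3 km ⇒ ΔT = -4.03°C; T = 4.37°C
  2500–3300 m, environment, upper layer: Δz = 0.8 km ⇒ ΔT = -6°C; T = -1.63°C
T_parcel − T_env = -6.32 − (-1.63) = -4.69°C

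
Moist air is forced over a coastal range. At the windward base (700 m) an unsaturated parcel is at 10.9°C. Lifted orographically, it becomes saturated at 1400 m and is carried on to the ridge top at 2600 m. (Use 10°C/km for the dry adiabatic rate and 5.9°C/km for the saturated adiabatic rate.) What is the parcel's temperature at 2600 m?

-3.18°C

Dry to 1400 m: -10 × 0.7 km = -7°C, so T = 3.9°C.
Saturated to 2600 m: -5.9 × 1.2 km = -7.08°C, so T = -3.18°C.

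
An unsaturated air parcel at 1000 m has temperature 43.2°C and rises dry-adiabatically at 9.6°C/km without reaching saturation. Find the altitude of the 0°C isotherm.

Height above start = (43.2 − 0) / 9.6 = 4.5 km
Altitude = 1000 m + 4500 m = 5500 m

5500 m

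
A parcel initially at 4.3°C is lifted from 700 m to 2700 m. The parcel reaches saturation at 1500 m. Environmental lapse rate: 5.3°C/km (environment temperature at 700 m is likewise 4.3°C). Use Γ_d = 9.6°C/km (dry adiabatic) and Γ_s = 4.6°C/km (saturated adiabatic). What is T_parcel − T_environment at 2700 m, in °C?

Parcel:
  700 → 1500 m (dry, 9.6°C/km): ΔT = -9.6 × 0.8 = -7.68°C → T = -3.38°C
  1500 → 2700 m (saturated, 4.6°C/km): ΔT = -4.6 × 1.2 = -5.52°C → T = -8.9°C
Environment:
  700 → 2700 m (environment, 5.3°C/km): ΔT = -5.3 × 2 = -10.6°C → T = -6.3°C
T_parcel − T_env = -8.9 − (-6.3) = -2.6°C

-2.6°C (parcel cooler than environment)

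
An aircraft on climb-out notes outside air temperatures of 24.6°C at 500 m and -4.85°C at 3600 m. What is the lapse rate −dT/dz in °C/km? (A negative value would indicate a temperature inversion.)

9.5°C/km

Γ = −ΔT/Δz = (24.6 − (-4.85)) / (3600 − 500) m
  = 29.45°C / 3.1 km = 9.5°C/km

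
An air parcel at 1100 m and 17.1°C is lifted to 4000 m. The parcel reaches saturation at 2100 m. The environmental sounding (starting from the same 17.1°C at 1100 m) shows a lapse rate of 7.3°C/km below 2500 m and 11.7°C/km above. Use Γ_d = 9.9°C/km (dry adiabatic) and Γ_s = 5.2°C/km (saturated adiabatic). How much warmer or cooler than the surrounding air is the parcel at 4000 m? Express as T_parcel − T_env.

Parcel:
  1100 → 2100 m (dry, 9.9°C/km): ΔT = -9.9 × 1 = -9.9°C → T = 7.2°C
  2100 → 4000 m (saturated, 5.2°C/km): ΔT = -5.2 × 1.9 = -9.88°C → T = -2.68°C
Environment:
  1100 → 2500 m (environment, lower layer, 7.3°C/km): ΔT = -7.3 × 1.4 = -10.22°C → T = 6.88°C
  2500 → 4000 m (environment, upper layer, 11.7°C/km): ΔT = -11.7 × 1.5 = -17.55°C → T = -10.67°C
T_parcel − T_env = -2.68 − (-10.67) = +7.99°C

+7.99°C (parcel warmer than environment)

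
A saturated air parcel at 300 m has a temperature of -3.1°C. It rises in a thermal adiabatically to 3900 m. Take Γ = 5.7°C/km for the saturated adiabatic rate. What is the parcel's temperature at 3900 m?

300 → 3900 m (saturated adiabatic, 5.7°C/km): ΔT = -5.7 × 3.6 = -20.52°C → T = -23.62°C

-23.62°C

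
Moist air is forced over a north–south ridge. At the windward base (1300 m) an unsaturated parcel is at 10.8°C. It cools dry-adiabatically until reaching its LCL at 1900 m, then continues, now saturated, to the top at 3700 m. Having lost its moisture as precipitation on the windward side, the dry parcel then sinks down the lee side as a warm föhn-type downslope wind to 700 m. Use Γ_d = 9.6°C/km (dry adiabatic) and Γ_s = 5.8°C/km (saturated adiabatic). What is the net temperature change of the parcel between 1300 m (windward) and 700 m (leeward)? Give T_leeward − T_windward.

1300–1900 m, dry: Δz = 0.6 km ⇒ ΔT = -5.76°C; T = 5.04°C
1900–3700 m, saturated: Δz = 1.8 km ⇒ ΔT = -10.44°C; T = -5.4°C
3700–700 m, dry descent: Δz = 3 km ⇒ ΔT = +28.8°C; T = 23.4°C
Net change vs windward start: 23.4 − 10.8 = +12.6°C

+12.6°C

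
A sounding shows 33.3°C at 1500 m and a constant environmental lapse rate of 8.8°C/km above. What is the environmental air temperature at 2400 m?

25.38°C

Environmental to 2400 m: -8.8 × 0.9 km = -7.92°C, so T = 25.38°C.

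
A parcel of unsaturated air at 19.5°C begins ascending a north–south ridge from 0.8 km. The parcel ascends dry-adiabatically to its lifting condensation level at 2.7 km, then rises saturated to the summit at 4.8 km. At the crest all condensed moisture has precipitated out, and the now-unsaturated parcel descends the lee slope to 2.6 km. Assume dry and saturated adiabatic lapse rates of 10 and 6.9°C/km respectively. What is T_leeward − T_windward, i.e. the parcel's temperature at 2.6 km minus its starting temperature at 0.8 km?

-11.49°C

Dry to 2700 m: -10 × 1.9 km = -19°C, so T = 0.5°C.
Saturated to 4800 m: -6.9 × 2.1 km = -14.49°C, so T = -13.99°C.
Dry descent to 2600 m: +10 × 2.2 km = +22°C, so T = 8.01°C.
Net change vs windward start: 8.01 − 19.5 = -11.49°C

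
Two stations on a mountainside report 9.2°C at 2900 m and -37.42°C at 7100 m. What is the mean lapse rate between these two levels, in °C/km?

11.1°C/km

Γ = −ΔT/Δz = (9.2 − (-37.42)) / (7100 − 2900) m
  = 46.62°C / 4.2 km = 11.1°C/km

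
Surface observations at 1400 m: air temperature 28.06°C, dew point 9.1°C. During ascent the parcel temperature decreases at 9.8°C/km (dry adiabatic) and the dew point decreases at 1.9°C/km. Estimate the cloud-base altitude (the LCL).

T and T_d converge at 9.8 − 1.9 = 7.9°C per km
Height above start = (28.06 − 9.1) / 7.9 = 2.4 km
LCL altitude = 1400 m + 2400 m = 3800 m

3800 m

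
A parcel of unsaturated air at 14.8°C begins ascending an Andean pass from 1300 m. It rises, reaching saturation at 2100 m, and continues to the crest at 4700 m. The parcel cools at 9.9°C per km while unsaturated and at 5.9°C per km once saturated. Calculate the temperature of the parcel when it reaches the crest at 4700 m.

-8.46°C

From 1300 m to 2100 m (dry): cools by 9.9 × 0.8 = 7.92°C, giving 6.88°C.
From 2100 m to 4700 m (saturated): cools by 5.9 × 2.6 = 15.34°C, giving -8.46°C.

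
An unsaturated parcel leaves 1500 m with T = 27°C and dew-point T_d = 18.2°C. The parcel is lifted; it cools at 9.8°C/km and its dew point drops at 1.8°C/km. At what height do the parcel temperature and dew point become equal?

2600 m

T and T_d converge at 9.8 − 1.8 = 8°C per km
Height above start = (27 − 18.2) / 8 = 1.1 km
LCL altitude = 1500 m + 1100 m = 2600 m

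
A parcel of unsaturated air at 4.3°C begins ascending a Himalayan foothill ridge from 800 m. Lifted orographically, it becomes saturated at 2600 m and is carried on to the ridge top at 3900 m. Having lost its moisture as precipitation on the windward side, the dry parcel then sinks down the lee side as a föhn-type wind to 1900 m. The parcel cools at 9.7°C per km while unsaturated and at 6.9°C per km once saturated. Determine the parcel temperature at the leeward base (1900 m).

800 → 2600 m (dry, 9.7°C/km): ΔT = -9.7 × 1.8 = -17.46°C → T = -13.16°C
2600 → 3900 m (saturated, 6.9°C/km): ΔT = -6.9 × 1.3 = -8.97°C → T = -22.13°C
3900 → 1900 m (dry descent, 9.7°C/km): ΔT = +9.7 × 2 = +19.4°C → T = -2.73°C

-2.73°C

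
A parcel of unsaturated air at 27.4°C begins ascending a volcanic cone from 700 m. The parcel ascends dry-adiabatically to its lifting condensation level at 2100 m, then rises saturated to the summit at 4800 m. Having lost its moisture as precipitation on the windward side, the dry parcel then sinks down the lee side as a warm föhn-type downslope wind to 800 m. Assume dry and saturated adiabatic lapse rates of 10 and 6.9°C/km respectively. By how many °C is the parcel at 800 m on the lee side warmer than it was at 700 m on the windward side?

+7.37°C

Dry to 2100 m: -10 × 1.4 km = -14°C, so T = 13.4°C.
Saturated to 4800 m: -6.9 × 2.7 km = -18.63°C, so T = -5.23°C.
Dry descent to 800 m: +10 × 4 km = +40°C, so T = 34.77°C.
Net change vs windward start: 34.77 − 27.4 = +7.37°C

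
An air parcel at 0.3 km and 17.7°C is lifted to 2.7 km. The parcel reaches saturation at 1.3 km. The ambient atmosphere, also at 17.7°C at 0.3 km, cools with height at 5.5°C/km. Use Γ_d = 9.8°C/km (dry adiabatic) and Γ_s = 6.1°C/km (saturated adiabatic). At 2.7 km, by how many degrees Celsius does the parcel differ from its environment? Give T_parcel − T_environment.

-5.14°C (parcel cooler than environment)

Parcel:
  300 → 1300 m (dry, 9.8°C/km): ΔT = -9.8 × 1 = -9.8°C → T = 7.9°C
  1300 → 2700 m (saturated, 6.1°C/km): ΔT = -6.1 × 1.4 = -8.54°C → T = -0.64°C
Environment:
  300 → 2700 m (environment, 5.5°C/km): ΔT = -5.5 × 2.4 = -13.2°C → T = 4.5°C
T_parcel − T_env = -0.64 − 4.5 = -5.14°C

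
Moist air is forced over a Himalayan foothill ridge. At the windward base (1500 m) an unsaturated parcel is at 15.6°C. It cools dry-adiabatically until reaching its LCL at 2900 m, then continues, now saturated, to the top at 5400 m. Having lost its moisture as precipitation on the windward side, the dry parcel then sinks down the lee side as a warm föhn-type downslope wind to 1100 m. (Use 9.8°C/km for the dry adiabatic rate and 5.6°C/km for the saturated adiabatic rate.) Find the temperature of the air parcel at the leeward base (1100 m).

Dry to 2900 m: -9.8 × 1.4 km = -13.72°C, so T = 1.88°C.
Saturated to 5400 m: -5.6 × 2.5 km = -14°C, so T = -12.12°C.
Dry descent to 1100 m: +9.8 × 4.3 km = +42.14°C, so T = 30.02°C.

30.02°C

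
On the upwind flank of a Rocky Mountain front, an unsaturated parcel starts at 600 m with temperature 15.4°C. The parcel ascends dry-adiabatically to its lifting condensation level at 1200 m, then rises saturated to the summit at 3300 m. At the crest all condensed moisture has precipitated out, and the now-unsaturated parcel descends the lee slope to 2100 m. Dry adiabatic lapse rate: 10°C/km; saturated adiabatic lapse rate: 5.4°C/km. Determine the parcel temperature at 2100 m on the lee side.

From 600 m to 1200 m (dry): cools by 10 × 0.6 = 6°C, giving 9.4°C.
From 1200 m to 3300 m (saturated): cools by 5.4 × 2.1 = 11.34°C, giving -1.94°C.
From 3300 m to 2100 m (dry descent): warms by 10 × 1.2 = 12°C, giving 10.06°C.

10.06°C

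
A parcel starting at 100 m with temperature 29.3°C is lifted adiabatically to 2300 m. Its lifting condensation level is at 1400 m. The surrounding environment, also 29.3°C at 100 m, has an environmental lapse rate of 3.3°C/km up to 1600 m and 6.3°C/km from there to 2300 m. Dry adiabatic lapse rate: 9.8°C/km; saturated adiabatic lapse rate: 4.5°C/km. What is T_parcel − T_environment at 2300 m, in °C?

Parcel:
  Dry to 1400 m: -9.8 × 1.3 km = -12.74°C, so T = 16.56°C.
  Saturated to 2300 m: -4.5 × 0.9 km = -4.05°C, so T = 12.51°C.
Environment:
  Environment, lower layer to 1600 m: -3.3 × 1.5 km = -4.95°C, so T = 24.35°C.
  Environment, upper layer to 2300 m: -6.3 × 0.7 km = -4.41°C, so T = 19.94°C.
T_parcel − T_env = 12.51 − 19.94 = -7.43°C

-7.43°C (parcel cooler than environment)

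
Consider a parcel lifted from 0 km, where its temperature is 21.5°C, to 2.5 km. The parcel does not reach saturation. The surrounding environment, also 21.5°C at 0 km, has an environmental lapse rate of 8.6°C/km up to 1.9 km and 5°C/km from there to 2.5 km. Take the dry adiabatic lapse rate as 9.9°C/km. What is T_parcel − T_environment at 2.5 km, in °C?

Parcel:
  0–2500 m, dry: Δz = 2.5 km ⇒ ΔT = -24.75°C; T = -3.25°C
Environment:
  0–1900 m, environment, lower layer: Δz = 1.9 km ⇒ ΔT = -16.34°C; T = 5.16°C
  1900–2500 m, environment, upper layer: Δz = 0.6 km ⇒ ΔT = -3°C; T = 2.16°C
T_parcel − T_env = -3.25 − 2.16 = -5.41°C

-5.41°C (parcel cooler than environment)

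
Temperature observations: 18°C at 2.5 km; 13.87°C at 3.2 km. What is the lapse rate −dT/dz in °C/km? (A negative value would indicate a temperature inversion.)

5.9°C/km

Γ = −ΔT/Δz = (18 − 13.87) / (3200 − 2500) m
  = 4.13°C / 0.7 km = 5.9°C/km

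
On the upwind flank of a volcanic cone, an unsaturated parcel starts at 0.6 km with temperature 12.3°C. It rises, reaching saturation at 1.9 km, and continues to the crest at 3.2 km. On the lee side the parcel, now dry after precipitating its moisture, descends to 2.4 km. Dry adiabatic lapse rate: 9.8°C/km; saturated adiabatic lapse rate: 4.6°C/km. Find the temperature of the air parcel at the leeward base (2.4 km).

600 → 1900 m (dry, 9.8°C/km): ΔT = -9.8 × 1.3 = -12.74°C → T = -0.44°C
1900 → 3200 m (saturated, 4.6°C/km): ΔT = -4.6 × 1.3 = -5.98°C → T = -6.42°C
3200 → 2400 m (dry descent, 9.8°C/km): ΔT = +9.8 × 0.8 = +7.84°C → T = 1.42°C

1.42°C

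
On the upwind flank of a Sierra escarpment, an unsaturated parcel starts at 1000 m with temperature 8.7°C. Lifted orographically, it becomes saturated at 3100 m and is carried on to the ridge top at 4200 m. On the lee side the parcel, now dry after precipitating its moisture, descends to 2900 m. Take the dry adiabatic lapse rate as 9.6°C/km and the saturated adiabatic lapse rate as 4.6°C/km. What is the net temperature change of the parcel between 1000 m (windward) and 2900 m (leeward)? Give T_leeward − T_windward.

-12.74°C

1000–3100 m, dry: Δz = 2.1 km ⇒ ΔT = -20.16°C; T = -11.46°C
3100–4200 m, saturated: Δz = 1.1 km ⇒ ΔT = -5.06°C; T = -16.52°C
4200–2900 m, dry descent: Δz = 1.3 km ⇒ ΔT = +12.48°C; T = -4.04°C
Net change vs windward start: -4.04 − 8.7 = -12.74°C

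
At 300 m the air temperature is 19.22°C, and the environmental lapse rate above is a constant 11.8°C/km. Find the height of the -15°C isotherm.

3200 m

Height above start = (19.22 − (-15)) / 11.8 = 2.9 km
Altitude = 300 m + 2900 m = 3200 m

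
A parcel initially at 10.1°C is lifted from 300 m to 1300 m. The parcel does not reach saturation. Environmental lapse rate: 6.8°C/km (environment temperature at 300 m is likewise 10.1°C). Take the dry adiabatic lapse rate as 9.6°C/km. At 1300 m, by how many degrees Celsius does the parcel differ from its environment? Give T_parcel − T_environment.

Parcel:
  Dry to 1300 m: -9.6 × 1 km = -9.6°C, so T = 0.5°C.
Environment:
  Environment to 1300 m: -6.8 × 1 km = -6.8°C, so T = 3.3°C.
T_parcel − T_env = 0.5 − 3.3 = -2.8°C

-2.8°C (parcel cooler than environment)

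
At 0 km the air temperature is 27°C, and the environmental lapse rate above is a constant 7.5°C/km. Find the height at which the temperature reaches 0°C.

3.6 km

Height above start = (27 − 0) / 7.5 = 3.6 km
Altitude = 0 m + 3600 m = 3600 m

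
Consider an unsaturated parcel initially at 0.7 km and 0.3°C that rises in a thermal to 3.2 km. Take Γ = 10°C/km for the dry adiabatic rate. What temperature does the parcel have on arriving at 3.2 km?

-24.7°C

Dry adiabatic to 3200 m: -10 × 2.5 km = -25°C, so T = -24.7°C.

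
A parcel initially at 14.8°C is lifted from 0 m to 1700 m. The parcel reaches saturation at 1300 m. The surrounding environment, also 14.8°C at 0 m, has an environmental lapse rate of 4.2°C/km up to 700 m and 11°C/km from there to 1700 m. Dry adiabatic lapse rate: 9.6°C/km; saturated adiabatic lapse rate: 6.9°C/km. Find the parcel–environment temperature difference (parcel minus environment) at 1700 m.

-1.3°C (parcel cooler than environment)

Parcel:
  0 → 1300 m (dry, 9.6°C/km): ΔT = -9.6 × 1.3 = -12.48°C → T = 2.32°C
  1300 → 1700 m (saturated, 6.9°C/km): ΔT = -6.9 × 0.4 = -2.76°C → T = -0.44°C
Environment:
  0 → 700 m (environment, lower layer, 4.2°C/km): ΔT = -4.2 × 0.7 = -2.94°C → T = 11.86°C
  700 → 1700 m (environment, upper layer, 11°C/km): ΔT = -11 × 1 = -11°C → T = 0.86°C
T_parcel − T_env = -0.44 − 0.86 = -1.3°C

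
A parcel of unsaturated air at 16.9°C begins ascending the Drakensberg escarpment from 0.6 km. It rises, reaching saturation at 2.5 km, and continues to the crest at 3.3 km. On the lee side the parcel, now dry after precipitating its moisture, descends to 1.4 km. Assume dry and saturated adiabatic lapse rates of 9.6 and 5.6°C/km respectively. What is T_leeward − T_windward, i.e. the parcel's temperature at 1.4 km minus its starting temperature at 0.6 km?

600–2500 m, dry: Δz = 1.9 km ⇒ ΔT = -18.24°C; T = -1.34°C
2500–3300 m, saturated: Δz = 0.8 km ⇒ ΔT = -4.48°C; T = -5.82°C
3300–1400 m, dry descent: Δz = 1.9 km ⇒ ΔT = +18.24°C; T = 12.42°C
Net change vs windward start: 12.42 − 16.9 = -4.48°C

-4.48°C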